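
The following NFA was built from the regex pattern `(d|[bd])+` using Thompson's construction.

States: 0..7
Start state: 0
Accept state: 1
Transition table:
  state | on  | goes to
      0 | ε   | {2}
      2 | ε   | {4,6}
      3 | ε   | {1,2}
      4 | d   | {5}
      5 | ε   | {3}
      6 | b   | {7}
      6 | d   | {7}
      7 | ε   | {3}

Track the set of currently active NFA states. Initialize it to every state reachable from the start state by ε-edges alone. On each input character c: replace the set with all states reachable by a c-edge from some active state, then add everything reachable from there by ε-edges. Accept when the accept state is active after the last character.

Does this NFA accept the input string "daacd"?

Answer: REJECT

Derivation:
initial (ε-close {0}): {0,2,4,6}
'd' @ 1: {1,2,3,4,5,6,7}  ✓accept
'a' @ 2: {}  — dead — no transitions
rest 'acd' ignored (set empty)
end set {} — state 1 not in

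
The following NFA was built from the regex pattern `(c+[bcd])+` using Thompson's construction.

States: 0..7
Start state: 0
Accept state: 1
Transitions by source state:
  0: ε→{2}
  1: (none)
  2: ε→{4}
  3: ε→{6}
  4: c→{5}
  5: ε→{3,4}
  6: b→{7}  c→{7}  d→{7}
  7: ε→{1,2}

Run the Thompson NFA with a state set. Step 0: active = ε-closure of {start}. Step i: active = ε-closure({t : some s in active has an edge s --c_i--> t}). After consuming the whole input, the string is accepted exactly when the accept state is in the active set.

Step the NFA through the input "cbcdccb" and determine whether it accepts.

Answer: ACCEPT

Derivation:
S₀ = ε-closure({0}) = {0,2,4}
'c' @ 1: {3,4,5,6}
'b' @ 2: {1,2,4,7}  ✓accept
'c' @ 3: {3,4,5,6}
'd' @ 4: {1,2,4,7}  ✓accept
'c' @ 5: {3,4,5,6}
'c' @ 6: {1,2,3,4,5,6,7}  ✓accept
'b' @ 7: {1,2,4,7}  ✓accept
after full input: {1,2,4,7}  (accept=1 in)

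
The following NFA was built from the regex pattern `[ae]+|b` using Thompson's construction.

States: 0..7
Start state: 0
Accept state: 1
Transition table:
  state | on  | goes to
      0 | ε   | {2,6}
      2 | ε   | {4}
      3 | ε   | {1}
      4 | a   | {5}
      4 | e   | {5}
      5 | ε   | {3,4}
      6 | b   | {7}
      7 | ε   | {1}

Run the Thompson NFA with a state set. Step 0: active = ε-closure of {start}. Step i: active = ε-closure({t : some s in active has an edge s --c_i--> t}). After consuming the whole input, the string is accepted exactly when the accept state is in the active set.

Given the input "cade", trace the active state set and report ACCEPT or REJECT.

Answer: REJECT

Derivation:
S₀ = ε-closure({0}) = {0,2,4,6}
'c' @ 1: {}  — no active states
rest 'ade' ignored (set empty)
final: {}; accept 1 not in set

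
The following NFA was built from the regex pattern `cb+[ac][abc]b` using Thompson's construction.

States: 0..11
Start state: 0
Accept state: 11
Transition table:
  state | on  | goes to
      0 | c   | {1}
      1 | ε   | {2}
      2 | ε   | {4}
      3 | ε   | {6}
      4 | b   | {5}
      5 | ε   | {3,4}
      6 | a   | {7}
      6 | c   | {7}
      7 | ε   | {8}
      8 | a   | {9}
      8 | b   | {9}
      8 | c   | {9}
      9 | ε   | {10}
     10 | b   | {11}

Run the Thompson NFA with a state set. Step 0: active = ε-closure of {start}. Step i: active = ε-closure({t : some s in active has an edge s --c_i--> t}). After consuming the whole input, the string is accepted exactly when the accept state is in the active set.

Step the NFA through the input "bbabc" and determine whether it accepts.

start: ε-closure({0}) = {0}
'b' @ 1: {}  — state set empty
rest 'babc' ignored (set empty)
after full input: {}  (accept=11 not in)

Answer: REJECT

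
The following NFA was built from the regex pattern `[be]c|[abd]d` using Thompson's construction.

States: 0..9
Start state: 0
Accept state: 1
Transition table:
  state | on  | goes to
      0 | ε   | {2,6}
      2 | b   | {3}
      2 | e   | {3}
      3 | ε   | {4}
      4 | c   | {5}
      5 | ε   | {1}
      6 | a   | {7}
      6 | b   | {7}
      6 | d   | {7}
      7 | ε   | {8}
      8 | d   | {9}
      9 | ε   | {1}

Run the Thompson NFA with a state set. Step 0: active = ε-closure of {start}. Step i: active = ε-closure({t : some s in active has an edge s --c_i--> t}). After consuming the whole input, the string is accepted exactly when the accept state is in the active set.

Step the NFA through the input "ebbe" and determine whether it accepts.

Answer: REJECT

Trace:
start: ε-closure({0}) = {0,2,6}
'e' @ 1: {3,4}
'b' @ 2: {}  — no active states
rest 'be' ignored (set empty)
final: {}; accept 1 not in set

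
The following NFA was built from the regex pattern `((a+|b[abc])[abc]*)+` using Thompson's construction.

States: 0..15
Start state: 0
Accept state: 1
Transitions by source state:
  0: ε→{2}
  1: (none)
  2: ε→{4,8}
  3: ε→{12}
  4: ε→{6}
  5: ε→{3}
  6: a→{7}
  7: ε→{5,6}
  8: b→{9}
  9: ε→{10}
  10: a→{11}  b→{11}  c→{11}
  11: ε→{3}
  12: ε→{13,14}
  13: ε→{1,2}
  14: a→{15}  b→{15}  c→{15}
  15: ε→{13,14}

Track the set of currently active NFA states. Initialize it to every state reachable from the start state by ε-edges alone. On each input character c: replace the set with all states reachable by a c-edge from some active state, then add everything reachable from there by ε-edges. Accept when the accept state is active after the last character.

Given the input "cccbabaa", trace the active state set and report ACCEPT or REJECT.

initial (ε-close {0}): {0,2,4,6,8}
'c' @ 1: {}  — no active states
rest 'ccbabaa' ignored (set empty)
final: {}; accept 1 not in set

Answer: REJECT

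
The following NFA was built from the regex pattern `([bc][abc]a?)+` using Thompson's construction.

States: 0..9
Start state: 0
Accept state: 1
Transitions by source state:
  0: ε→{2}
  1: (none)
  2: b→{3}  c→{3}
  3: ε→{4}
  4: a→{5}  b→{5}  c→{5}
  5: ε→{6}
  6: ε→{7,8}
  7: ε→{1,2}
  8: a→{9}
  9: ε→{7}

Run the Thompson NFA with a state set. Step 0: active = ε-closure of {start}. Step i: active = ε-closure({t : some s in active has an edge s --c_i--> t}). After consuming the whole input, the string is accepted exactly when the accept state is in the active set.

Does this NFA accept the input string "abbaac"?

Answer: REJECT

Trace:
start: ε-closure({0}) = {0,2}
'a' @ 1: {}  — state set empty
rest 'bbaac' ignored (set empty)
end set {} — state 1 not in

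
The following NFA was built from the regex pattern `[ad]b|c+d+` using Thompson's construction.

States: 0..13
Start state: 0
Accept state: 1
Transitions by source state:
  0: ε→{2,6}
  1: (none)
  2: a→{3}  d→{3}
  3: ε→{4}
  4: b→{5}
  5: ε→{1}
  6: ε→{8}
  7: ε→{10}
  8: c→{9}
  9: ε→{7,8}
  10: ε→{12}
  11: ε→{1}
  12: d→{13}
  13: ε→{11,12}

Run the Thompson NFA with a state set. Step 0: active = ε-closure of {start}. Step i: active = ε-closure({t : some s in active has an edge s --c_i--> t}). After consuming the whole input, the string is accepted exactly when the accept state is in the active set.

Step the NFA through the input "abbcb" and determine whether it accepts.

S₀ = ε-closure({0}) = {0,2,6,8}
'a' @ 1: {3,4}
'b' @ 2: {1,5}  ✓accept
'b' @ 3: {}  — dead — no transitions
rest 'cb' ignored (set empty)
after full input: {}  (accept=1 not in)

Answer: REJECT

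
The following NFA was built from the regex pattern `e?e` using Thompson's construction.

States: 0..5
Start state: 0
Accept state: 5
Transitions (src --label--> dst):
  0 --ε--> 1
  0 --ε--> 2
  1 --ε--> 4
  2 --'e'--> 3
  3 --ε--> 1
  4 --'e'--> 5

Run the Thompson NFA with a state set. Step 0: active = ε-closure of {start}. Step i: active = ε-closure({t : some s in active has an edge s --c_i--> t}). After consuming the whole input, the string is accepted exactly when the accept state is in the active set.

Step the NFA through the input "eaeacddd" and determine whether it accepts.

S₀ = ε-closure({0}) = {0,1,2,4}
'e' @ 1: {1,3,4,5}  (accept∈set)
'a' @ 2: {}  — dead — no transitions
rest 'eacddd' ignored (set empty)
after full input: {}  (accept=5 not in)

Answer: REJECT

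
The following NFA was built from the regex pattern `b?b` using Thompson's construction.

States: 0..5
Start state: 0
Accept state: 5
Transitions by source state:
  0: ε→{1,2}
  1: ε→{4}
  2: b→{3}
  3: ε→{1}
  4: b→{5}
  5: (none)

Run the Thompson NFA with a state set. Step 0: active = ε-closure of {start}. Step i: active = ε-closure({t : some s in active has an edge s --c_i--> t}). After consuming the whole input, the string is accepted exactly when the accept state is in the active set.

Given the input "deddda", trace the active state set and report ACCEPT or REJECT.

Answer: REJECT

Trace:
initial (ε-close {0}): {0,1,2,4}
'd' @ 1: {}  — no active states
rest 'eddda' ignored (set empty)
after full input: {}  (accept=5 not in)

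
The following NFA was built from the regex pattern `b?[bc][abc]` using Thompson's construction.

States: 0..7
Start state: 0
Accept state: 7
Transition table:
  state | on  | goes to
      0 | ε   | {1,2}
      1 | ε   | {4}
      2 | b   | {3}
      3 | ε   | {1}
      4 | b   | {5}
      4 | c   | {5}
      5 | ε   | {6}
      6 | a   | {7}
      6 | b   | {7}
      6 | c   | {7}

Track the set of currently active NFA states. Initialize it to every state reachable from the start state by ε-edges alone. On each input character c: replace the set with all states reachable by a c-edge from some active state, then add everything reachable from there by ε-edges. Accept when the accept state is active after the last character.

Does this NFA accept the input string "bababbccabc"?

Answer: REJECT

Steps:
start: ε-closure({0}) = {0,1,2,4}
'b' @ 1: {1,3,4,5,6}
'a' @ 2: {7}  (accept∈set)
'b' @ 3: {}  — dead — no transitions
rest 'abbccabc' ignored (set empty)
after full input: {}  (accept=7 not in)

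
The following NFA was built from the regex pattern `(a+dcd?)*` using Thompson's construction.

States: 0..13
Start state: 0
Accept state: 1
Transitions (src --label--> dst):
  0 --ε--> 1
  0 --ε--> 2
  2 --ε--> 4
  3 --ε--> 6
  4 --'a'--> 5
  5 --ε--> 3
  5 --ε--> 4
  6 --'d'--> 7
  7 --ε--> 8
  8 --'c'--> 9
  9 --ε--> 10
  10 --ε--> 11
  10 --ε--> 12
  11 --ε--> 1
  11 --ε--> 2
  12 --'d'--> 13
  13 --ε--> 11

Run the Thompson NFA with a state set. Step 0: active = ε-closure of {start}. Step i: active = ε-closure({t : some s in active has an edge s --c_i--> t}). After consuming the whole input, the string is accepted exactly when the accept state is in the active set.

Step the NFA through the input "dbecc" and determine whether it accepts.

Answer: REJECT

Derivation:
start: ε-closure({0}) = {0,1,2,4}
'd' @ 1: {}  — state set empty
rest 'becc' ignored (set empty)
after full input: {}  (accept=1 not in)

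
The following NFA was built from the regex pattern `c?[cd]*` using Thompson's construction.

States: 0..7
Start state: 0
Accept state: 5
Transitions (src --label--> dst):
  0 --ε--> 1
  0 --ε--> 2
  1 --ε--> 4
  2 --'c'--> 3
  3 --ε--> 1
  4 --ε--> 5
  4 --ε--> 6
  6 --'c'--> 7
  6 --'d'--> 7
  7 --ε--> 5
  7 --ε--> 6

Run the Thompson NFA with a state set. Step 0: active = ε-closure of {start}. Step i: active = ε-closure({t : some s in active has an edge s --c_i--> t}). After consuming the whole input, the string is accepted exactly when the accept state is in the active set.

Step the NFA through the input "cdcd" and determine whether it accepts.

initial (ε-close {0}): {0,1,2,4,5,6}
'c' @ 1: {1,3,4,5,6,7}  [accepting]
'd' @ 2: {5,6,7}  [accepting]
'c' @ 3: {5,6,7}  [accepting]
'd' @ 4: {5,6,7}  [accepting]
final: {5,6,7}; accept 5 in set

Answer: ACCEPT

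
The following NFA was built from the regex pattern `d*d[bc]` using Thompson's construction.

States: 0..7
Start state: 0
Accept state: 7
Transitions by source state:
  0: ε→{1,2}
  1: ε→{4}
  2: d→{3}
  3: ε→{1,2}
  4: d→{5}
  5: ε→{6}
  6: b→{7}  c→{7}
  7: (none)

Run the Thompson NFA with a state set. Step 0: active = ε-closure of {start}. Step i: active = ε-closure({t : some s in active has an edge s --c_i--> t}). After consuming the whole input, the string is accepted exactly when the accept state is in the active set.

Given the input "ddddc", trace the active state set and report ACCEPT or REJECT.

Answer: ACCEPT

Steps:
start: ε-closure({0}) = {0,1,2,4}
'd' @ 1: {1,2,3,4,5,6}
'd' @ 2: {1,2,3,4,5,6}
'd' @ 3: {1,2,3,4,5,6}
'd' @ 4: {1,2,3,4,5,6}
'c' @ 5: {7}  [accepting]
end set {7} — state 7 in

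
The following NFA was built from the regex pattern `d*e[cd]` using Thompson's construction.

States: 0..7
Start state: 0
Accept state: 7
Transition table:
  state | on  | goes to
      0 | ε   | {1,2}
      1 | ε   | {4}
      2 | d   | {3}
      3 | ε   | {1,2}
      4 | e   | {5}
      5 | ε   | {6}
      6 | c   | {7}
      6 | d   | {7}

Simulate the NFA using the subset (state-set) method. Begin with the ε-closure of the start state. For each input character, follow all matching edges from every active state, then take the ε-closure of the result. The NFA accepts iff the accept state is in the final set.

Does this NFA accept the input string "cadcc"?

start: ε-closure({0}) = {0,1,2,4}
'c' @ 1: {}  — dead — no transitions
rest 'adcc' ignored (set empty)
end set {} — state 7 not in

Answer: REJECT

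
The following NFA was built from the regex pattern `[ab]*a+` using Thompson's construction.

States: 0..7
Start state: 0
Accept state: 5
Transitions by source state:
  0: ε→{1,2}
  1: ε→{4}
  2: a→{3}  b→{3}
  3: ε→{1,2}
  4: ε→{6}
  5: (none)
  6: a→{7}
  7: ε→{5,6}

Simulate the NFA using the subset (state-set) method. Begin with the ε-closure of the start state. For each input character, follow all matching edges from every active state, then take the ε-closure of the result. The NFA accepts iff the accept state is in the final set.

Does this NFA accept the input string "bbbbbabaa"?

start: ε-closure({0}) = {0,1,2,4,6}
'b' @ 1: {1,2,3,4,6}
'b' @ 2: {1,2,3,4,6}
'b' @ 3: {1,2,3,4,6}
'b' @ 4: {1,2,3,4,6}
'b' @ 5: {1,2,3,4,6}
'a' @ 6: {1,2,3,4,5,6,7}  [accepting]
'b' @ 7: {1,2,3,4,6}
'a' @ 8: {1,2,3,4,5,6,7}  [accepting]
'a' @ 9: {1,2,3,4,5,6,7}  [accepting]
end set {1,2,3,4,5,6,7} — state 5 in

Answer: ACCEPT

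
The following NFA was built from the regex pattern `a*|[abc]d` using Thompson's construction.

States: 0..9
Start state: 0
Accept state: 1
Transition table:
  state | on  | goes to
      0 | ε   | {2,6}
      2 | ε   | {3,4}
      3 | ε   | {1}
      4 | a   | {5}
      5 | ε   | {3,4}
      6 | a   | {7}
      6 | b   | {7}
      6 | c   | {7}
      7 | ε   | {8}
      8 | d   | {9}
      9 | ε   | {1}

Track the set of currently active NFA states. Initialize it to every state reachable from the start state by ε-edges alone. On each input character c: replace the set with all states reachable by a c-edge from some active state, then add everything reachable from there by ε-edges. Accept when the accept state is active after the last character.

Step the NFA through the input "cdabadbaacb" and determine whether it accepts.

initial (ε-close {0}): {0,1,2,3,4,6}
'c' @ 1: {7,8}
'd' @ 2: {1,9}  (accept∈set)
'a' @ 3: {}  — no active states
rest 'badbaacb' ignored (set empty)
final: {}; accept 1 not in set

Answer: REJECT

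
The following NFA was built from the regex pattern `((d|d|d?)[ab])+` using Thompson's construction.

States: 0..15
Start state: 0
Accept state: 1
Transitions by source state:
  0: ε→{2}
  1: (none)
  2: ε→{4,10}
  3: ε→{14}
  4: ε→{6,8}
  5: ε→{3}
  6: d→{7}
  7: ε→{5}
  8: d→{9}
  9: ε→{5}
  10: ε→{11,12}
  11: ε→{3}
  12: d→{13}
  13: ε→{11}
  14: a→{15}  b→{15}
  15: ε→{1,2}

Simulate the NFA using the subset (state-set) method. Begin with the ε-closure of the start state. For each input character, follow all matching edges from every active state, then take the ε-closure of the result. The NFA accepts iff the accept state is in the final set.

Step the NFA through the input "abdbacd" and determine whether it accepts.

Answer: REJECT

Steps:
S₀ = ε-closure({0}) = {0,2,3,4,6,8,10,11,12,14}
'a' @ 1: {1,2,3,4,6,8,10,11,12,14,15}  ✓accept
'b' @ 2: {1,2,3,4,6,8,10,11,12,14,15}  ✓accept
'd' @ 3: {3,5,7,9,11,13,14}
'b' @ 4: {1,2,3,4,6,8,10,11,12,14,15}  ✓accept
'a' @ 5: {1,2,3,4,6,8,10,11,12,14,15}  ✓accept
'c' @ 6: {}  — no active states
rest 'd' ignored (set empty)
final: {}; accept 1 not in set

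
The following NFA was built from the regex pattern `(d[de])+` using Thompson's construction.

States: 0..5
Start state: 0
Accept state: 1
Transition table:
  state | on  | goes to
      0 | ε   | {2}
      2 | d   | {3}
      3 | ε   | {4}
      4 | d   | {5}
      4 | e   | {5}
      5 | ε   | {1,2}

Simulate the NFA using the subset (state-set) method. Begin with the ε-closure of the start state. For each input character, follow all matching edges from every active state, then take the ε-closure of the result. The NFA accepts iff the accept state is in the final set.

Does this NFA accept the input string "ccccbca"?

Answer: REJECT

Trace:
start: ε-closure({0}) = {0,2}
'c' @ 1: {}  — state set empty
rest 'cccbca' ignored (set empty)
final: {}; accept 1 not in set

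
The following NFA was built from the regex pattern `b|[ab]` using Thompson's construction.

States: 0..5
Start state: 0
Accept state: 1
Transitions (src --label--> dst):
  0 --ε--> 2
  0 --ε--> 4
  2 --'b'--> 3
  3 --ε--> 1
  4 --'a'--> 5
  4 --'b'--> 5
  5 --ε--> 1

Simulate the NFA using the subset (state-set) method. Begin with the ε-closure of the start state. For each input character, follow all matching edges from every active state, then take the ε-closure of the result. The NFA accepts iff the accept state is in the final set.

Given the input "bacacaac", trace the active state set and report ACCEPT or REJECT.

S₀ = ε-closure({0}) = {0,2,4}
'b' @ 1: {1,3,5}  (accept∈set)
'a' @ 2: {}  — no active states
rest 'cacaac' ignored (set empty)
end set {} — state 1 not in

Answer: REJECT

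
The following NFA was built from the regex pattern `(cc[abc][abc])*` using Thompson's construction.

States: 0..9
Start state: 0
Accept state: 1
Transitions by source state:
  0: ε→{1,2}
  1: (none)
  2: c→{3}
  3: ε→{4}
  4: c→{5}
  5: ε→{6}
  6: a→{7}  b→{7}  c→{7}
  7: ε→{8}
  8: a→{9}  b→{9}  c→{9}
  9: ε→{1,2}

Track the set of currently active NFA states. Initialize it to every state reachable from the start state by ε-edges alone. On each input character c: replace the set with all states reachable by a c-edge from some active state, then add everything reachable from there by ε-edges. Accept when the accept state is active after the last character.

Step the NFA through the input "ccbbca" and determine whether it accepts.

Answer: REJECT

Trace:
S₀ = ε-closure({0}) = {0,1,2}
'c' @ 1: {3,4}
'c' @ 2: {5,6}
'b' @ 3: {7,8}
'b' @ 4: {1,2,9}  [accepting]
'c' @ 5: {3,4}
'a' @ 6: {}  — state set empty
after full input: {}  (accept=1 not in)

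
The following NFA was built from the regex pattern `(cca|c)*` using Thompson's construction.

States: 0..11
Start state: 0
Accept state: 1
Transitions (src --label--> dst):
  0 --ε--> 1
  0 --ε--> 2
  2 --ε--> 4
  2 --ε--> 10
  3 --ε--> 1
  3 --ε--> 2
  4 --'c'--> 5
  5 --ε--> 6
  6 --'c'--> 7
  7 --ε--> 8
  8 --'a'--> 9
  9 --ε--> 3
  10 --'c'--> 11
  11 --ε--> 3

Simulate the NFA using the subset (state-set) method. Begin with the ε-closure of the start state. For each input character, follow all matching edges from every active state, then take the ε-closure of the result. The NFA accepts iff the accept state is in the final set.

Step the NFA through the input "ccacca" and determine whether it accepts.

Answer: ACCEPT

Trace:
start: ε-closure({0}) = {0,1,2,4,10}
'c' @ 1: {1,2,3,4,5,6,10,11}  (accept∈set)
'c' @ 2: {1,2,3,4,5,6,7,8,10,11}  (accept∈set)
'a' @ 3: {1,2,3,4,9,10}  (accept∈set)
'c' @ 4: {1,2,3,4,5,6,10,11}  (accept∈set)
'c' @ 5: {1,2,3,4,5,6,7,8,10,11}  (accept∈set)
'a' @ 6: {1,2,3,4,9,10}  (accept∈set)
final: {1,2,3,4,9,10}; accept 1 in set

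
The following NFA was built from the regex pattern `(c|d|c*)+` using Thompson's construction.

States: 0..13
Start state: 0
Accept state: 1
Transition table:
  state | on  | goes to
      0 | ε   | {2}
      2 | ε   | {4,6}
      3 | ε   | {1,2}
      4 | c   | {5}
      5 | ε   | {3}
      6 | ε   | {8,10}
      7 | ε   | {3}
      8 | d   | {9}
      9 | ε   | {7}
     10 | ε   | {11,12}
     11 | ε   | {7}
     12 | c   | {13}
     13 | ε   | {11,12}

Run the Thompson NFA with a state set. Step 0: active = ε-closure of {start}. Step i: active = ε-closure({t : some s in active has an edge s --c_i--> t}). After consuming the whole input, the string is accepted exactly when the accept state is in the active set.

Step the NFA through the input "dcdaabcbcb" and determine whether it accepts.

start: ε-closure({0}) = {0,1,2,3,4,6,7,8,10,11,12}
'd' @ 1: {1,2,3,4,6,7,8,9,10,11,12}  ✓accept
'c' @ 2: {1,2,3,4,5,6,7,8,10,11,12,13}  ✓accept
'd' @ 3: {1,2,3,4,6,7,8,9,10,11,12}  ✓accept
'a' @ 4: {}  — dead — no transitions
rest 'abcbcb' ignored (set empty)
final: {}; accept 1 not in set

Answer: REJECT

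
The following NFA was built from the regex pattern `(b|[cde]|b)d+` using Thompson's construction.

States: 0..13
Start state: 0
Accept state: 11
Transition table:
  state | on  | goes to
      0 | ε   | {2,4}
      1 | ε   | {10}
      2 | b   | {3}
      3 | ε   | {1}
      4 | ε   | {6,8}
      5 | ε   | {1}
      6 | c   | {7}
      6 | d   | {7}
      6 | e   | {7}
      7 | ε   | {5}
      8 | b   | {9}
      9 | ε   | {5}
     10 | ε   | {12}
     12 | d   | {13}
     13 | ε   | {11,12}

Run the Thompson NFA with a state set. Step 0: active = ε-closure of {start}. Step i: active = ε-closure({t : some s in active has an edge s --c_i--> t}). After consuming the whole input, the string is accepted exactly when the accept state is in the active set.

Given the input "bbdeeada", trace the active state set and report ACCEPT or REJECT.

Answer: REJECT

Steps:
start: ε-closure({0}) = {0,2,4,6,8}
'b' @ 1: {1,3,5,9,10,12}
'b' @ 2: {}  — no active states
rest 'deeada' ignored (set empty)
end set {} — state 11 not in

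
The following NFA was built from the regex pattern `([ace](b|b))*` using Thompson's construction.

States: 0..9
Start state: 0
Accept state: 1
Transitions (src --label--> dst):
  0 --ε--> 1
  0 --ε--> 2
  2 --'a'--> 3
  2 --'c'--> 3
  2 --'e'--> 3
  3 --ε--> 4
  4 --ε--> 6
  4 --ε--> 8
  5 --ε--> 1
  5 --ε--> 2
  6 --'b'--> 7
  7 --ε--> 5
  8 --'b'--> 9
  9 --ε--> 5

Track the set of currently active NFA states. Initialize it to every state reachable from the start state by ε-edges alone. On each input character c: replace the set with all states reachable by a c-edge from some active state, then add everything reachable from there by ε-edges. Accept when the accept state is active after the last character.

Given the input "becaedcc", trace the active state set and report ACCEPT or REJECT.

Answer: REJECT

Derivation:
S₀ = ε-closure({0}) = {0,1,2}
'b' @ 1: {}  — state set empty
rest 'ecaedcc' ignored (set empty)
end set {} — state 1 not in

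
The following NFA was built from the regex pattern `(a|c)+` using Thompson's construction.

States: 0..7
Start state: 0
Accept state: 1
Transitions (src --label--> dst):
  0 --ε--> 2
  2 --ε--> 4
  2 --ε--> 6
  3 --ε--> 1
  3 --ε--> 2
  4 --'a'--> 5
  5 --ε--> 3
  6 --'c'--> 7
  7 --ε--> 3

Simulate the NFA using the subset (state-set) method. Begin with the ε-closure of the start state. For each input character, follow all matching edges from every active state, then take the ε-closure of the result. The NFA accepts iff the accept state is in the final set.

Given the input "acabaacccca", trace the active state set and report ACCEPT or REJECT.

initial (ε-close {0}): {0,2,4,6}
'a' @ 1: {1,2,3,4,5,6}  (accept∈set)
'c' @ 2: {1,2,3,4,6,7}  (accept∈set)
'a' @ 3: {1,2,3,4,5,6}  (accept∈set)
'b' @ 4: {}  — no active states
rest 'aacccca' ignored (set empty)
after full input: {}  (accept=1 not in)

Answer: REJECT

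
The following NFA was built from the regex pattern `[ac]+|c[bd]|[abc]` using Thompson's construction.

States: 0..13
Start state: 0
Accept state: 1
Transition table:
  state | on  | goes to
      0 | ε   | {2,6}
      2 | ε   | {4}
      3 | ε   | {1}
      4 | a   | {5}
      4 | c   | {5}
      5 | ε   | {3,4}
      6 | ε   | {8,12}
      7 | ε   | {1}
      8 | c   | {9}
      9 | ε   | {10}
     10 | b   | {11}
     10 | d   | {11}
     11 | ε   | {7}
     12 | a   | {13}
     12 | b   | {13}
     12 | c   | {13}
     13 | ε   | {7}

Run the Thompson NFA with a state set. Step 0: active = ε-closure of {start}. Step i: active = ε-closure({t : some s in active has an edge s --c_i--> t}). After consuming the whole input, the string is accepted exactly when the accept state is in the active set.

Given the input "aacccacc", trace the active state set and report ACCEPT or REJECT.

initial (ε-close {0}): {0,2,4,6,8,12}
'a' @ 1: {1,3,4,5,7,13}  (accept∈set)
'a' @ 2: {1,3,4,5}  (accept∈set)
'c' @ 3: {1,3,4,5}  (accept∈set)
'c' @ 4: {1,3,4,5}  (accept∈set)
'c' @ 5: {1,3,4,5}  (accept∈set)
'a' @ 6: {1,3,4,5}  (accept∈set)
'c' @ 7: {1,3,4,5}  (accept∈set)
'c' @ 8: {1,3,4,5}  (accept∈set)
end set {1,3,4,5} — state 1 in

Answer: ACCEPT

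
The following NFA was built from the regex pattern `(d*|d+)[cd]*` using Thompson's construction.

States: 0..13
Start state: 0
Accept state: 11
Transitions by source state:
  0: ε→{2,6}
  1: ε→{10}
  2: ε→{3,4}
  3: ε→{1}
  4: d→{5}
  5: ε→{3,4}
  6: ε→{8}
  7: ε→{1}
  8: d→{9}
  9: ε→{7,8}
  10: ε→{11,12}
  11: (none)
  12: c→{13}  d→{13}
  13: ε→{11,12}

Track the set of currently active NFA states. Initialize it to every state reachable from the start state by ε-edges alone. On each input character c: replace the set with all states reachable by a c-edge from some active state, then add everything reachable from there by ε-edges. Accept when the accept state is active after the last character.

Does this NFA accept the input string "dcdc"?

Answer: ACCEPT

Trace:
S₀ = ε-closure({0}) = {0,1,2,3,4,6,8,10,11,12}
'd' @ 1: {1,3,4,5,7,8,9,10,11,12,13}  (accept∈set)
'c' @ 2: {11,12,13}  (accept∈set)
'd' @ 3: {11,12,13}  (accept∈set)
'c' @ 4: {11,12,13}  (accept∈set)
final: {11,12,13}; accept 11 in set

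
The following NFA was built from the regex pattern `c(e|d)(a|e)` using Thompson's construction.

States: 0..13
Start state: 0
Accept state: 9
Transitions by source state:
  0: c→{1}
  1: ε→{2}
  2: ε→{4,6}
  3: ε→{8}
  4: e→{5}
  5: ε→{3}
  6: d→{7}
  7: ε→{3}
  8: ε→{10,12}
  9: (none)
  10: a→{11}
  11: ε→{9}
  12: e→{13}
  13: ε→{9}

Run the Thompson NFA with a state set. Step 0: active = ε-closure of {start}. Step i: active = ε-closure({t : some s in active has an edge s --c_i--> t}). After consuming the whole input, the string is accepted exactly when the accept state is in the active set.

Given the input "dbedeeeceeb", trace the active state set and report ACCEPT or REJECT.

initial (ε-close {0}): {0}
'd' @ 1: {}  — dead — no transitions
rest 'bedeeeceeb' ignored (set empty)
end set {} — state 9 not in

Answer: REJECT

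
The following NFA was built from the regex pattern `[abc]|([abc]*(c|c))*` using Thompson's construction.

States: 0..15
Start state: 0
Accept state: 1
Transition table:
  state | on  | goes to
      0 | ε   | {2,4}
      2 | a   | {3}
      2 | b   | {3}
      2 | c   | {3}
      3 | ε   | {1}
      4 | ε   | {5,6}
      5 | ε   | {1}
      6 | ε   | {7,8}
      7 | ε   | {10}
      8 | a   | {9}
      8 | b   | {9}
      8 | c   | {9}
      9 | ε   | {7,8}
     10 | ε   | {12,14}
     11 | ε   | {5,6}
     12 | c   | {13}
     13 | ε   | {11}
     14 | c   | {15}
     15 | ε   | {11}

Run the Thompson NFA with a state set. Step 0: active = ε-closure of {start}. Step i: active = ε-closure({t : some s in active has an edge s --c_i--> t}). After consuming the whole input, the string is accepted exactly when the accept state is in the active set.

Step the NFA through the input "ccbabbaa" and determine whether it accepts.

start: ε-closure({0}) = {0,1,2,4,5,6,7,8,10,12,14}
'c' @ 1: {1,3,5,6,7,8,9,10,11,12,13,14,15}  (accept∈set)
'c' @ 2: {1,5,6,7,8,9,10,11,12,13,14,15}  (accept∈set)
'b' @ 3: {7,8,9,10,12,14}
'a' @ 4: {7,8,9,10,12,14}
'b' @ 5: {7,8,9,10,12,14}
'b' @ 6: {7,8,9,10,12,14}
'a' @ 7: {7,8,9,10,12,14}
'a' @ 8: {7,8,9,10,12,14}
after full input: {7,8,9,10,12,14}  (accept=1 not in)

Answer: REJECT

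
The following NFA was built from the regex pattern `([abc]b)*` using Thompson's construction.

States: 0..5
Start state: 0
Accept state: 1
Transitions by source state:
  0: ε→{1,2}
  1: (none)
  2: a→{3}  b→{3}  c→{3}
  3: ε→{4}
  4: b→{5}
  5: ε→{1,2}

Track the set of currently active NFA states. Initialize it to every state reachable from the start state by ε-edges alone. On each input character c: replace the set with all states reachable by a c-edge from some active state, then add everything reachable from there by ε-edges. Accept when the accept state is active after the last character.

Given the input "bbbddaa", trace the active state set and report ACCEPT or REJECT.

Answer: REJECT

Derivation:
start: ε-closure({0}) = {0,1,2}
'b' @ 1: {3,4}
'b' @ 2: {1,2,5}  ✓accept
'b' @ 3: {3,4}
'd' @ 4: {}  — no active states
rest 'daa' ignored (set empty)
final: {}; accept 1 not in set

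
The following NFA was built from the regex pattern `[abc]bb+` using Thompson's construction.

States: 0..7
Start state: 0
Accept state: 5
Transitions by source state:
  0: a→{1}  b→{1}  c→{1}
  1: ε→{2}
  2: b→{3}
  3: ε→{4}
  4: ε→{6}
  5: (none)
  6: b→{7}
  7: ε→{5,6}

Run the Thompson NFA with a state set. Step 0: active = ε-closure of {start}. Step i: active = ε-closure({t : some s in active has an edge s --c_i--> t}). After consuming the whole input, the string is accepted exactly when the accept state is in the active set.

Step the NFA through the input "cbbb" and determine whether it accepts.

Answer: ACCEPT

Derivation:
start: ε-closure({0}) = {0}
'c' @ 1: {1,2}
'b' @ 2: {3,4,6}
'b' @ 3: {5,6,7}  ✓accept
'b' @ 4: {5,6,7}  ✓accept
after full input: {5,6,7}  (accept=5 in)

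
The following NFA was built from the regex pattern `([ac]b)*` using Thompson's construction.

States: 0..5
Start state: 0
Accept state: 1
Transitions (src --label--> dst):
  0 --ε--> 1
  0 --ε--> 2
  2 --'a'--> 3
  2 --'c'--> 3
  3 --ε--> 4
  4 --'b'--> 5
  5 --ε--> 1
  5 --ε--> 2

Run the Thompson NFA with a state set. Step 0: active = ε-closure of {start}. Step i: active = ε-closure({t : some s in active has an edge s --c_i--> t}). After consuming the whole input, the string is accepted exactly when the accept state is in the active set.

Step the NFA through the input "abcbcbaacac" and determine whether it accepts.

Answer: REJECT

Steps:
initial (ε-close {0}): {0,1,2}
'a' @ 1: {3,4}
'b' @ 2: {1,2,5}  (accept∈set)
'c' @ 3: {3,4}
'b' @ 4: {1,2,5}  (accept∈set)
'c' @ 5: {3,4}
'b' @ 6: {1,2,5}  (accept∈set)
'a' @ 7: {3,4}
'a' @ 8: {}  — dead — no transitions
rest 'cac' ignored (set empty)
end set {} — state 1 not in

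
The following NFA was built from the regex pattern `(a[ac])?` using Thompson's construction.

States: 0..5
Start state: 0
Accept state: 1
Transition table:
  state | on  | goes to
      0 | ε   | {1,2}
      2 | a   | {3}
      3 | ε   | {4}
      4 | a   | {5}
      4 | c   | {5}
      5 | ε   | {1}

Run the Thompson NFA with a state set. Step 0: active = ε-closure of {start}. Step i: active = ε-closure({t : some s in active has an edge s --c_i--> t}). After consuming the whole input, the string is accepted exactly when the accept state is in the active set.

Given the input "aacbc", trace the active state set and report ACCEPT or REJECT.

Answer: REJECT

Trace:
S₀ = ε-closure({0}) = {0,1,2}
'a' @ 1: {3,4}
'a' @ 2: {1,5}  ✓accept
'c' @ 3: {}  — no active states
rest 'bc' ignored (set empty)
final: {}; accept 1 not in set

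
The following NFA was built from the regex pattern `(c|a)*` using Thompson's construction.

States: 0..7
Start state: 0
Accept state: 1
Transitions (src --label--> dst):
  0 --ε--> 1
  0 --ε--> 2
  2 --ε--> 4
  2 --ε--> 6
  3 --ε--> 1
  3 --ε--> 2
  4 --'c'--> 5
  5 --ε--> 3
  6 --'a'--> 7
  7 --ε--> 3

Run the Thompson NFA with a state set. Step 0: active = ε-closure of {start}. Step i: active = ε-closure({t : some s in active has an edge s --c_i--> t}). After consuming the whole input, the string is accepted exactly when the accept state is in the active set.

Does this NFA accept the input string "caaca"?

S₀ = ε-closure({0}) = {0,1,2,4,6}
'c' @ 1: {1,2,3,4,5,6}  (accept∈set)
'a' @ 2: {1,2,3,4,6,7}  (accept∈set)
'a' @ 3: {1,2,3,4,6,7}  (accept∈set)
'c' @ 4: {1,2,3,4,5,6}  (accept∈set)
'a' @ 5: {1,2,3,4,6,7}  (accept∈set)
end set {1,2,3,4,6,7} — state 1 in

Answer: ACCEPT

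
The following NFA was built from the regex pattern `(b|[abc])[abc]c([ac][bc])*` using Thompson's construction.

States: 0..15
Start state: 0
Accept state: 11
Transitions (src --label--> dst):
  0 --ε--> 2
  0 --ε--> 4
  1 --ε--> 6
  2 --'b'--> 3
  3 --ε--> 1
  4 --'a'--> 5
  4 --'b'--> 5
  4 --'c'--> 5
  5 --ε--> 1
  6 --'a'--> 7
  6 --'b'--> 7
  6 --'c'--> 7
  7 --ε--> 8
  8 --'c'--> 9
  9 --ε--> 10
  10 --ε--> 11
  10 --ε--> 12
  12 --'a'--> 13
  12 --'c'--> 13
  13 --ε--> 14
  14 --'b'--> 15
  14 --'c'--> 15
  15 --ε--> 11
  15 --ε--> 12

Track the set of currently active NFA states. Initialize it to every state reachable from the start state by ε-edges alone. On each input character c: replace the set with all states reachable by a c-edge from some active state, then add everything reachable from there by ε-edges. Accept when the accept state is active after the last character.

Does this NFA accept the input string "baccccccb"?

start: ε-closure({0}) = {0,2,4}
'b' @ 1: {1,3,5,6}
'a' @ 2: {7,8}
'c' @ 3: {9,10,11,12}  (accept∈set)
'c' @ 4: {13,14}
'c' @ 5: {11,12,15}  (accept∈set)
'c' @ 6: {13,14}
'c' @ 7: {11,12,15}  (accept∈set)
'c' @ 8: {13,14}
'b' @ 9: {11,12,15}  (accept∈set)
final: {11,12,15}; accept 11 in set

Answer: ACCEPT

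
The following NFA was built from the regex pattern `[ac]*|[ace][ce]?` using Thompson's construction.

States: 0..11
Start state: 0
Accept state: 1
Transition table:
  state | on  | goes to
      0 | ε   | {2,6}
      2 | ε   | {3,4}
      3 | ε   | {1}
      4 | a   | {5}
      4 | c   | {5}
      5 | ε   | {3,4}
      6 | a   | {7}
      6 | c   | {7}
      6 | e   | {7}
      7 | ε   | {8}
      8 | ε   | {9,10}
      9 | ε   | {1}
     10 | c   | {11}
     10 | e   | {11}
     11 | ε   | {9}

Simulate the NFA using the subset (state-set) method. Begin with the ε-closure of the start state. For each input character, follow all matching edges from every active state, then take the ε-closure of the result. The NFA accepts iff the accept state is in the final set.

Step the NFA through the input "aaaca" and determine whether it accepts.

start: ε-closure({0}) = {0,1,2,3,4,6}
'a' @ 1: {1,3,4,5,7,8,9,10}  [accepting]
'a' @ 2: {1,3,4,5}  [accepting]
'a' @ 3: {1,3,4,5}  [accepting]
'c' @ 4: {1,3,4,5}  [accepting]
'a' @ 5: {1,3,4,5}  [accepting]
after full input: {1,3,4,5}  (accept=1 in)

Answer: ACCEPT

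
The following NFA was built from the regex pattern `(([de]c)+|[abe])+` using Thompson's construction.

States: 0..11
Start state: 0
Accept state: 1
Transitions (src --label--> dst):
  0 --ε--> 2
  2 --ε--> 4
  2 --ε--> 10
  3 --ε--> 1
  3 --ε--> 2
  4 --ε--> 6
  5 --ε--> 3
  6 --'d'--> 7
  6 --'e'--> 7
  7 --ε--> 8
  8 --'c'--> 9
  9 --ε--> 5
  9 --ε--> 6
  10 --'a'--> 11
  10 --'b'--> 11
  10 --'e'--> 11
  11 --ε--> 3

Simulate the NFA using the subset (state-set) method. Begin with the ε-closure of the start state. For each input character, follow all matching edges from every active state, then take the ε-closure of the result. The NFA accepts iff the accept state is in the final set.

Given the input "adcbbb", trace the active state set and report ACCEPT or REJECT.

Answer: ACCEPT

Derivation:
S₀ = ε-closure({0}) = {0,2,4,6,10}
'a' @ 1: {1,2,3,4,6,10,11}  (accept∈set)
'd' @ 2: {7,8}
'c' @ 3: {1,2,3,4,5,6,9,10}  (accept∈set)
'b' @ 4: {1,2,3,4,6,10,11}  (accept∈set)
'b' @ 5: {1,2,3,4,6,10,11}  (accept∈set)
'b' @ 6: {1,2,3,4,6,10,11}  (accept∈set)
end set {1,2,3,4,6,10,11} — state 1 in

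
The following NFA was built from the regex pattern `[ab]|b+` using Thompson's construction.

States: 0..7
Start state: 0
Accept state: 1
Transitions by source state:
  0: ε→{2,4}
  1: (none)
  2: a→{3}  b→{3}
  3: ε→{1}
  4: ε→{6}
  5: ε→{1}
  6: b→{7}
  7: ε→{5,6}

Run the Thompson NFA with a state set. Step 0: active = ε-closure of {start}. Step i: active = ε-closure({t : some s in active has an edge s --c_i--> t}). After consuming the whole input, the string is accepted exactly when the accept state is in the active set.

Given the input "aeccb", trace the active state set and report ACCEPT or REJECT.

Answer: REJECT

Derivation:
S₀ = ε-closure({0}) = {0,2,4,6}
'a' @ 1: {1,3}  (accept∈set)
'e' @ 2: {}  — no active states
rest 'ccb' ignored (set empty)
end set {} — state 1 not in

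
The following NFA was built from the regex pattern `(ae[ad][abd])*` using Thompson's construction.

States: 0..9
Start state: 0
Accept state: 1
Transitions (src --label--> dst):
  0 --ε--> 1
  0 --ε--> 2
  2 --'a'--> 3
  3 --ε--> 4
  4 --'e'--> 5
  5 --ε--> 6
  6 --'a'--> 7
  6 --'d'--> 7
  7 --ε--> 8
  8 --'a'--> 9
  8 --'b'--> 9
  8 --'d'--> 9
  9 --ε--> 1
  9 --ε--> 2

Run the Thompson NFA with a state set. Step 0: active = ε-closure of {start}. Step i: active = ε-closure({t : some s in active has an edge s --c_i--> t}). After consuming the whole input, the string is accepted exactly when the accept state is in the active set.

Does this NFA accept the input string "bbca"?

Answer: REJECT

Steps:
S₀ = ε-closure({0}) = {0,1,2}
'b' @ 1: {}  — dead — no transitions
rest 'bca' ignored (set empty)
end set {} — state 1 not in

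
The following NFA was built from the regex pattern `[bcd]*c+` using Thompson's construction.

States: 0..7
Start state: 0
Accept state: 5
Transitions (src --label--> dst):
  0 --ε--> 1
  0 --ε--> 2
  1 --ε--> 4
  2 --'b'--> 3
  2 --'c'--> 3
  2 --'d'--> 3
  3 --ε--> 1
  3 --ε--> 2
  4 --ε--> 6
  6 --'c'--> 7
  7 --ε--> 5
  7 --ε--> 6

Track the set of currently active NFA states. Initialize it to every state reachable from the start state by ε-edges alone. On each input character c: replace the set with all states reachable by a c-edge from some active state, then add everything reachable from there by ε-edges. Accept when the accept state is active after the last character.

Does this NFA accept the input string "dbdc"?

Answer: ACCEPT

Steps:
S₀ = ε-closure({0}) = {0,1,2,4,6}
'd' @ 1: {1,2,3,4,6}
'b' @ 2: {1,2,3,4,6}
'd' @ 3: {1,2,3,4,6}
'c' @ 4: {1,2,3,4,5,6,7}  (accept∈set)
final: {1,2,3,4,5,6,7}; accept 5 in set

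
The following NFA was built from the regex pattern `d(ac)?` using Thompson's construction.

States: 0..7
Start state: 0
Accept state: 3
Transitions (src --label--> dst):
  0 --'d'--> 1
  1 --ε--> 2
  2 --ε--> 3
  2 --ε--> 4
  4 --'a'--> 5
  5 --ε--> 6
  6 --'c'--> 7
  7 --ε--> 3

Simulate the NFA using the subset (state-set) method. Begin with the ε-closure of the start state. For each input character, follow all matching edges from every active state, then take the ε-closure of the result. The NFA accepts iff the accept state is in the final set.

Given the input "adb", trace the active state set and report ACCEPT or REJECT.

Answer: REJECT

Trace:
S₀ = ε-closure({0}) = {0}
'a' @ 1: {}  — state set empty
rest 'db' ignored (set empty)
final: {}; accept 3 not in set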